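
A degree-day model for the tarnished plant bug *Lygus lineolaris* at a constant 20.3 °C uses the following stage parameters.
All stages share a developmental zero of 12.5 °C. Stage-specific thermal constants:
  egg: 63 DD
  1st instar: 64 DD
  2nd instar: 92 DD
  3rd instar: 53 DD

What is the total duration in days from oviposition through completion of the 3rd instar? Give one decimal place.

Daily accumulation at 20.3 °C = 20.3 − 12.5 = 7.8 DD/day.
Total K = 63 + 64 + 92 + 53 = 272 DD.
Total duration = 272 / 7.8 = 34.872 ≈ 34.9 days.

34.9 days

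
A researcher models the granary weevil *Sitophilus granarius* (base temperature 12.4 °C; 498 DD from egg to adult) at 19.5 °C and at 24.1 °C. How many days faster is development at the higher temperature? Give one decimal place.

At 19.5 °C: 498 / (19.5 − 12.4) = 498 / 7.1 = 70.141 d.
At 24.1 °C: 498 / (24.1 − 12.4) = 498 / 11.7 = 42.564 d.
Difference = |70.141 − 42.564| = 27.577 ≈ 27.6 days.

27.6 days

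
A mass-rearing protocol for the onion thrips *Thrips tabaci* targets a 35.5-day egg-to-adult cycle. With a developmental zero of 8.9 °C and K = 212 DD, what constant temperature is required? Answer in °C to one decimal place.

14.9 °C

Required daily accumulation = 212 / 35.5 = 5.972 DD/day.
T = T_base + 5.972 = 8.9 + 5.972 = 14.872 ≈ 14.9 °C.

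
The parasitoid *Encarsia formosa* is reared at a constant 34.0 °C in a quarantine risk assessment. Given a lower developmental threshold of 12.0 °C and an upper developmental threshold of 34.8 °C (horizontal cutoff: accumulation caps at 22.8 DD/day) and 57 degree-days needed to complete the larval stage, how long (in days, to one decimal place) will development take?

Daily accumulation = 34.0 − 12.0 = 22.0 DD/day.
Duration = 57 / 22.0 = 2.591 ≈ 2.6 days.

2.6 days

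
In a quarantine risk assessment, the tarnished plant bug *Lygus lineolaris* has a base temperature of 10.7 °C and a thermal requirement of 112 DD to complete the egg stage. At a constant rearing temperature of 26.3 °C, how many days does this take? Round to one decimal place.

7.2 days

Daily accumulation = 26.3 − 10.7 = 15.6 DD/day.
Duration = 112 / 15.6 = 7.179 ≈ 7.2 days.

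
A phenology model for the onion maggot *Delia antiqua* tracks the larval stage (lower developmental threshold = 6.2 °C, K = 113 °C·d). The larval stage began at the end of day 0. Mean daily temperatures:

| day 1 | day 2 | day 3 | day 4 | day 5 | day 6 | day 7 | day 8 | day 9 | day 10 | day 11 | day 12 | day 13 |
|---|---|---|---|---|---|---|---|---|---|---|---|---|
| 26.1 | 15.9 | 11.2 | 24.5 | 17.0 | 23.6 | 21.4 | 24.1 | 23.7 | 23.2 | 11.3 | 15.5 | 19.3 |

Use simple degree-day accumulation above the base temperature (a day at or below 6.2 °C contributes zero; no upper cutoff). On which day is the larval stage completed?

day 8

Daily DD above 6.2 °C: 19.9, 9.7, 5.0, 18.3, 10.8, 17.4, 15.2, 17.9, 17.5, 17.0, 5.1, 9.3, 13.1.
Cumulative: 19.9, 29.6, 34.6, 52.9, 63.7, 81.1, 96.3, 114.2, 131.7, 148.7, 153.8, 163.1, 176.2.
The total first reaches 113 DD on day 8.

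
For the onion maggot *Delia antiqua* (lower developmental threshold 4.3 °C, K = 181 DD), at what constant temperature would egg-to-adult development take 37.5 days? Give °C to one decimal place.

9.1 °C

Required daily accumulation = 181 / 37.5 = 4.827 DD/day.
T = T_base + 4.827 = 4.3 + 4.827 = 9.127 ≈ 9.1 °C.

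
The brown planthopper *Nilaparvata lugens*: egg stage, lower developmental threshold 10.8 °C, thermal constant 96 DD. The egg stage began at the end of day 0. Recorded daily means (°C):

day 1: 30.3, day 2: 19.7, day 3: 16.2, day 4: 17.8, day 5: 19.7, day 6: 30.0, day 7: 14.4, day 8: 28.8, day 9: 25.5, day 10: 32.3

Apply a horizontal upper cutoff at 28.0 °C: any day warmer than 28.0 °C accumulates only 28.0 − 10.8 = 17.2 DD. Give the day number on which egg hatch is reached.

day 9

Daily DD above 10.8 °C (capped at 17.2): 17.2, 8.9, 5.4, 7.0, 8.9, 17.2, 3.6, 17.2, 14.7, 17.2.
Cumulative: 17.2, 26.1, 31.5, 38.5, 47.4, 64.6, 68.2, 85.4, 100.1, 117.3.
The total first reaches 96 DD on day 9.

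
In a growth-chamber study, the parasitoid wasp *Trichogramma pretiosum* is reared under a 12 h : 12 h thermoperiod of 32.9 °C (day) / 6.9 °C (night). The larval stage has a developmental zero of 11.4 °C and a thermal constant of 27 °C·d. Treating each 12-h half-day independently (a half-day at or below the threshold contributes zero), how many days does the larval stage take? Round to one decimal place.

Day half: max(0, 32.9 − 11.4) × 0.5 = 21.5 × 0.5 = 10.75 DD.
Night half: max(0, 6.9 − 11.4) × 0.5 = 0.0 × 0.5 = 0.00 DD.
Per 24 h: 10.75 DD/day.
Duration = 27 / 10.75 = 2.512 ≈ 2.5 days.

2.5 days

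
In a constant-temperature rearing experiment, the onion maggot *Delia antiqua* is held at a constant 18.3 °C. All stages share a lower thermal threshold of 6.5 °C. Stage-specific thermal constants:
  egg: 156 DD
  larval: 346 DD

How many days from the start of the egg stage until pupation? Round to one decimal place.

42.5 days

Daily accumulation at 18.3 °C = 18.3 − 6.5 = 11.8 DD/day.
Total K = 156 + 346 = 502 DD.
Total duration = 502 / 11.8 = 42.542 ≈ 42.5 days.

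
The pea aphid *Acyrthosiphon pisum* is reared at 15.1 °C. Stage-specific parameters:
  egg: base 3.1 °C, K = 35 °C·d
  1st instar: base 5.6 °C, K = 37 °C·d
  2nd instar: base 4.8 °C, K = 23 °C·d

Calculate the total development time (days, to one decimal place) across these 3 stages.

9.0 days

egg: 35 / (15.1 − 3.1) = 35 / 12.0 = 2.917 d.
1st instar: 37 / (15.1 − 5.6) = 37 / 9.5 = 3.895 d.
2nd instar: 23 / (15.1 − 4.8) = 23 / 10.3 = 2.233 d.
Sum = 9.044 ≈ 9.0 days.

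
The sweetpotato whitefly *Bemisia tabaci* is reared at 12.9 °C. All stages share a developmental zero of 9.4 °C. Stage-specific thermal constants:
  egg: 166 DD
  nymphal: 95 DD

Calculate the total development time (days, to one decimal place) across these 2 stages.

74.6 days

Daily accumulation at 12.9 °C = 12.9 − 9.4 = 3.5 DD/day.
Total K = 166 + 95 = 261 DD.
Total duration = 261 / 3.5 = 74.571 ≈ 74.6 days.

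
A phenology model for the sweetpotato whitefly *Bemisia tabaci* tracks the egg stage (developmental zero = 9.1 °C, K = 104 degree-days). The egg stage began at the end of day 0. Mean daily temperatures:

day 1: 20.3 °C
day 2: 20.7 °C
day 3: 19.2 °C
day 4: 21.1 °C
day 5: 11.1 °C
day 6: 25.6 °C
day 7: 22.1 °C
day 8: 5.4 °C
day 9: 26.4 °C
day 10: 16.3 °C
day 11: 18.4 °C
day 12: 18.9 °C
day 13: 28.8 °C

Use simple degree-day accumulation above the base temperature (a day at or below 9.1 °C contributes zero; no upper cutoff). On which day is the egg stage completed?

Daily DD above 9.1 °C: 11.2, 11.6, 10.1, 12.0, 2.0, 16.5, 13.0, 0.0, 17.3, 7.2, 9.3, 9.8, 19.7.
Cumulative: 11.2, 22.8, 32.9, 44.9, 46.9, 63.4, 76.4, 76.4, 93.7, 100.9, 110.2, 120.0, 139.7.
The total first reaches 104 DD on day 11.

day 11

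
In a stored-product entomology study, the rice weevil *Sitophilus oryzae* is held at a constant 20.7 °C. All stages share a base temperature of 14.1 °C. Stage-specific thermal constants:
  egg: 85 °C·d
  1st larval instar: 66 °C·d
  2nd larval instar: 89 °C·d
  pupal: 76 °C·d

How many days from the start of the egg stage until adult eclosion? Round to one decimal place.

47.9 days

Daily accumulation at 20.7 °C = 20.7 − 14.1 = 6.6 DD/day.
Total K = 85 + 66 + 89 + 76 = 316 DD.
Total duration = 316 / 6.6 = 47.879 ≈ 47.9 days.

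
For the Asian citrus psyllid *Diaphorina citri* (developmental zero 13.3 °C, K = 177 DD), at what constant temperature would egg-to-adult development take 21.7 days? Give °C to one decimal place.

21.5 °C

Required daily accumulation = 177 / 21.7 = 8.157 DD/day.
T = T_base + 8.157 = 13.3 + 8.157 = 21.457 ≈ 21.5 °C.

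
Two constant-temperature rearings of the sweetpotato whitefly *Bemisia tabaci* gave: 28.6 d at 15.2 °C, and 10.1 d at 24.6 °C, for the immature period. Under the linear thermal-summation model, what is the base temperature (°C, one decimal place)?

Linear rate model ⇒ the product D·(T − T_b) is constant across temperatures.
28.6·(15.2 − T_b) = 10.1·(24.6 − T_b)
T_b = (28.6·15.2 − 10.1·24.6) / (28.6 − 10.1) = 186.26 / 18.5 = 10.068 °C ≈ 10.1 °C.

10.1 °C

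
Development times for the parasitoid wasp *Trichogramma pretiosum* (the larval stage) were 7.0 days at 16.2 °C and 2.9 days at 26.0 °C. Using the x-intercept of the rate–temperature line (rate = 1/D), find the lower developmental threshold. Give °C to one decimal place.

Equal thermal constants: D₁(T₁ − T_b) = D₂(T₂ − T_b).
7.0·(16.2 − T_b) = 2.9·(26.0 − T_b)
T_b = (7.0·16.2 − 2.9·26.0) / (7.0 − 2.9) = 38.00 / 4.1 = 9.268 °C ≈ 9.3 °C.

9.3 °C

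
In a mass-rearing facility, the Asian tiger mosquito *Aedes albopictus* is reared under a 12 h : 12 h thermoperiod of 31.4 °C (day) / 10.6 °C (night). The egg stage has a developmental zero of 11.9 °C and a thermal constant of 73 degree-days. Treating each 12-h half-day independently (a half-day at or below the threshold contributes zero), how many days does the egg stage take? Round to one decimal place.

7.5 days

Day half: max(0, 31.4 − 11.9) × 0.5 = 19.5 × 0.5 = 9.75 DD.
Night half: max(0, 10.6 − 11.9) × 0.5 = 0.0 × 0.5 = 0.00 DD.
Per 24 h: 9.75 DD/day.
Duration = 73 / 9.75 = 7.487 ≈ 7.5 days.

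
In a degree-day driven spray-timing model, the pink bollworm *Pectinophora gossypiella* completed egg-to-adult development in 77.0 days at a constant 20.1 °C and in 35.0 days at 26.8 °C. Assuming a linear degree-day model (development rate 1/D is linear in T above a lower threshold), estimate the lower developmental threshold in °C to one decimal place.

Under the model K = D·(T − T_b), so D₁·(T₁ − T_b) = D₂·(T₂ − T_b).
77.0·(20.1 − T_b) = 35.0·(26.8 − T_b)
T_b = (77.0·20.1 − 35.0·26.8) / (77.0 − 35.0) = 609.70 / 42.0 = 14.517 °C ≈ 14.5 °C.

14.5 °C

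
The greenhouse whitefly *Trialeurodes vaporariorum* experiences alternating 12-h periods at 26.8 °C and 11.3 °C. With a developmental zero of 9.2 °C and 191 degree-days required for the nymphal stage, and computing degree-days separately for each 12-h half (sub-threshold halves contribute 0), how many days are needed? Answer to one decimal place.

19.4 days

Day half: max(0, 26.8 − 9.2) × 0.5 = 17.6 × 0.5 = 8.80 DD.
Night half: max(0, 11.3 − 9.2) × 0.5 = 2.1 × 0.5 = 1.05 DD.
Per 24 h: 9.85 DD/day.
Duration = 191 / 9.85 = 19.391 ≈ 19.4 days.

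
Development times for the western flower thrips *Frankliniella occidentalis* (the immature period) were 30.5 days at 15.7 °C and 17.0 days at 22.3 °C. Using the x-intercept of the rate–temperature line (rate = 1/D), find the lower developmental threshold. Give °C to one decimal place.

Under the model K = D·(T − T_b), so D₁·(T₁ − T_b) = D₂·(T₂ − T_b).
30.5·(15.7 − T_b) = 17.0·(22.3 − T_b)
T_b = (30.5·15.7 − 17.0·22.3) / (30.5 − 17.0) = 99.75 / 13.5 = 7.389 °C ≈ 7.4 °C.

7.4 °C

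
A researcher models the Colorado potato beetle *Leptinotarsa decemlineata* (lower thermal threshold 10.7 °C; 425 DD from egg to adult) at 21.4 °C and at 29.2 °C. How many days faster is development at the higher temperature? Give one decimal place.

At 21.4 °C: 425 / (21.4 − 10.7) = 425 / 10.7 = 39.720 d.
At 29.2 °C: 425 / (29.2 − 10.7) = 425 / 18.5 = 22.973 d.
Difference = |39.720 − 22.973| = 16.747 ≈ 16.7 days.

16.7 days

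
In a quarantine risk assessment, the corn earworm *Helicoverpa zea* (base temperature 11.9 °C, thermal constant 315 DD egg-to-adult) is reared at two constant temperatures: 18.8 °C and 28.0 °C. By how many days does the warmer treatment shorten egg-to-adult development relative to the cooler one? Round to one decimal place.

26.1 days

At 18.8 °C: 315 / (18.8 − 11.9) = 315 / 6.9 = 45.652 d.
At 28.0 °C: 315 / (28.0 − 11.9) = 315 / 16.1 = 19.565 d.
Difference = |45.652 − 19.565| = 26.087 ≈ 26.1 days.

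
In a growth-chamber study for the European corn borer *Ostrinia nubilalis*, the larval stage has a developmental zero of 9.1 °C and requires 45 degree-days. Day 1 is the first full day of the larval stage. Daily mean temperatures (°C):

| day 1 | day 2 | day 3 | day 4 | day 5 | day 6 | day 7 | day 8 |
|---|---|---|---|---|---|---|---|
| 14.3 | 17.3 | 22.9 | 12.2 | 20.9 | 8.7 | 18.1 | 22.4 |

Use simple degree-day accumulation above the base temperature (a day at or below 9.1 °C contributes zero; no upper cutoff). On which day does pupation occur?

Daily DD above 9.1 °C: 5.2, 8.2, 13.8, 3.1, 11.8, 0.0, 9.0, 13.3.
Cumulative: 5.2, 13.4, 27.2, 30.3, 42.1, 42.1, 51.1, 64.4.
The total first reaches 45 DD on day 7.

day 7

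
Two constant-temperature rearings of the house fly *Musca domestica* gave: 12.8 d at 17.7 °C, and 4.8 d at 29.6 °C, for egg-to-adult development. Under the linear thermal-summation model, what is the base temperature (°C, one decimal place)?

10.6 °C

Linear rate model ⇒ the product D·(T − T_b) is constant across temperatures.
12.8·(17.7 − T_b) = 4.8·(29.6 − T_b)
T_b = (12.8·17.7 − 4.8·29.6) / (12.8 − 4.8) = 84.48 / 8.0 = 10.560 °C ≈ 10.6 °C.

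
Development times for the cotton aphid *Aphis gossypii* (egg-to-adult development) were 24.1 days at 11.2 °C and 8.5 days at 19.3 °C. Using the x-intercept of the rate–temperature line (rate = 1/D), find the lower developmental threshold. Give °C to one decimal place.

6.8 °C

Under the model K = D·(T − T_b), so D₁·(T₁ − T_b) = D₂·(T₂ − T_b).
24.1·(11.2 − T_b) = 8.5·(19.3 − T_b)
T_b = (24.1·11.2 − 8.5·19.3) / (24.1 − 8.5) = 105.87 / 15.6 = 6.787 °C ≈ 6.8 °C.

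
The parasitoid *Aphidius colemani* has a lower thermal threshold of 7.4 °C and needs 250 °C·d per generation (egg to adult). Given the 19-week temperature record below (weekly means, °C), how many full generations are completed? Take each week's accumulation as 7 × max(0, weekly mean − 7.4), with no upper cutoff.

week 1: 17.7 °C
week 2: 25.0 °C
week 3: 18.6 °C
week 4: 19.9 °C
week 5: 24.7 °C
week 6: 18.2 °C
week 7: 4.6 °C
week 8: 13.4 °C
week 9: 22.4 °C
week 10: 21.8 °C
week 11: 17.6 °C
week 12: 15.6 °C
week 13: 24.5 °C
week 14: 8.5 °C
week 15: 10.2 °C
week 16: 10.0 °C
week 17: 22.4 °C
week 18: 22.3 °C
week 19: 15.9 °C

5 generations

Weekly DD (7 × max(0, T̄ − 7.4)): 72.1, 123.2, 78.4, 87.5, 121.1, 75.6, 0.0, 42.0, 105.0, 100.8, 71.4, 57.4, 119.7, 7.7, 19.6, 18.2, 105.0, 104.3, 59.5.
Season total = 1368.5 DD.
Complete generations = ⌊1368.5 / 250⌋ = 5.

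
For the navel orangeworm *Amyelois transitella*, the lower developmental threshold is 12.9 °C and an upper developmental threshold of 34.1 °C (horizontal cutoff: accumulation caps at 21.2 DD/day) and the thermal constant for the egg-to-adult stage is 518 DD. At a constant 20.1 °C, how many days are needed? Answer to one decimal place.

Daily accumulation = 20.1 − 12.9 = 7.2 DD/day.
Duration = 518 / 7.2 = 71.944 ≈ 71.9 days.

71.9 days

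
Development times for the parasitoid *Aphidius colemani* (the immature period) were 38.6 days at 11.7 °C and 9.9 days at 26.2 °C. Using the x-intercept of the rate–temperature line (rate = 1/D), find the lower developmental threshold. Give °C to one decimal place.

Equal thermal constants: D₁(T₁ − T_b) = D₂(T₂ − T_b).
38.6·(11.7 − T_b) = 9.9·(26.2 − T_b)
T_b = (38.6·11.7 − 9.9·26.2) / (38.6 − 9.9) = 192.24 / 28.7 = 6.698 °C ≈ 6.7 °C.

6.7 °C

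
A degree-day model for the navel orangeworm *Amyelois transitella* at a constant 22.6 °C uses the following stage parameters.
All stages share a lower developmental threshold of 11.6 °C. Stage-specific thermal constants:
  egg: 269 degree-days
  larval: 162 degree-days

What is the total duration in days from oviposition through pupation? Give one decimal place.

Daily accumulation at 22.6 °C = 22.6 − 11.6 = 11.0 DD/day.
Total K = 269 + 162 = 431 DD.
Total duration = 431 / 11.0 = 39.182 ≈ 39.2 days.

39.2 days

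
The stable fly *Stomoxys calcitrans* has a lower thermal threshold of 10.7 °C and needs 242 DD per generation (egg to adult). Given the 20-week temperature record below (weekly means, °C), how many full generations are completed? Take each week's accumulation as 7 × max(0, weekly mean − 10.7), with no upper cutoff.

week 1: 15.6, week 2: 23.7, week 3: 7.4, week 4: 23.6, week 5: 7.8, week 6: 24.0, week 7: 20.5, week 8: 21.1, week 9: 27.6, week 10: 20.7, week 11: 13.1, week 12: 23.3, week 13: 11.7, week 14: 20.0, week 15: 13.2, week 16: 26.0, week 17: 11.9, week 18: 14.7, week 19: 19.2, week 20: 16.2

Weekly DD (7 × max(0, T̄ − 10.7)): 34.3, 91.0, 0.0, 90.3, 0.0, 93.1, 68.6, 72.8, 118.3, 70.0, 16.8, 88.2, 7.0, 65.1, 17.5, 107.1, 8.4, 28.0, 59.5, 38.5.
Season total = 1074.5 DD.
Complete generations = ⌊1074.5 / 242⌋ = 4.

4 generations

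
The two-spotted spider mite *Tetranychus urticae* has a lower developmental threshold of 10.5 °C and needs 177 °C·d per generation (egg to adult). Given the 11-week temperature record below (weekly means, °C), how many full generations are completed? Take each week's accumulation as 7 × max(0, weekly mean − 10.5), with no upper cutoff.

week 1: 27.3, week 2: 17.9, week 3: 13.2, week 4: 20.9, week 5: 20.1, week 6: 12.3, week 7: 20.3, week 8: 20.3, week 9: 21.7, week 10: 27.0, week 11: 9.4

Weekly DD (7 × max(0, T̄ − 10.5)): 117.6, 51.8, 18.9, 72.8, 67.2, 12.6, 68.6, 68.6, 78.4, 115.5, 0.0.
Season total = 672.0 DD.
Complete generations = ⌊672.0 / 177⌋ = 3.

3 generations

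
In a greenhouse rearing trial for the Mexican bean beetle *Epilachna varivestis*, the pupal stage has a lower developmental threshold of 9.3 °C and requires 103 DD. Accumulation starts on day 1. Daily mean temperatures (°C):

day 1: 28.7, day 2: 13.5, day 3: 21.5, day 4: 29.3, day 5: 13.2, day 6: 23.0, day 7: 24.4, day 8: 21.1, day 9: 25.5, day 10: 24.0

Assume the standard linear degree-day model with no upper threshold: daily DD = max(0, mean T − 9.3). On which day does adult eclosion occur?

Daily DD above 9.3 °C: 19.4, 4.2, 12.2, 20.0, 3.9, 13.7, 15.1, 11.8, 16.2, 14.7.
Cumulative: 19.4, 23.6, 35.8, 55.8, 59.7, 73.4, 88.5, 100.3, 116.5, 131.2.
The total first reaches 103 DD on day 9.

day 9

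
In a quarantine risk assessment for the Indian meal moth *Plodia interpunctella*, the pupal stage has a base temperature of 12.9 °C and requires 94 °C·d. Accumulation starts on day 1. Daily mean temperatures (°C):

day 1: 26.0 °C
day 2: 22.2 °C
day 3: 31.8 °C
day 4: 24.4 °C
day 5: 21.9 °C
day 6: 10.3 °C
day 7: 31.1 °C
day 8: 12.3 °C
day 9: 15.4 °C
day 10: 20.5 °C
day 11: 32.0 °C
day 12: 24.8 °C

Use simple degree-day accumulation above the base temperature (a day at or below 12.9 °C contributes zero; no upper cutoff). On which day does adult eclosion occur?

day 11

Daily DD above 12.9 °C: 13.1, 9.3, 18.9, 11.5, 9.0, 0.0, 18.2, 0.0, 2.5, 7.6, 19.1, 11.9.
Cumulative: 13.1, 22.4, 41.3, 52.8, 61.8, 61.8, 80.0, 80.0, 82.5, 90.1, 109.2, 121.1.
The total first reaches 94 DD on day 11.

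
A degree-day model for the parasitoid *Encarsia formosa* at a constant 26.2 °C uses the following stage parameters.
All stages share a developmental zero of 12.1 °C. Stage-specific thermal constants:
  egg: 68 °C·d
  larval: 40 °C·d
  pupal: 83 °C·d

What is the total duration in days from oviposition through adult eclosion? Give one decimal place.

Daily accumulation at 26.2 °C = 26.2 − 12.1 = 14.1 DD/day.
Total K = 68 + 40 + 83 = 191 DD.
Total duration = 191 / 14.1 = 13.546 ≈ 13.5 days.

13.5 days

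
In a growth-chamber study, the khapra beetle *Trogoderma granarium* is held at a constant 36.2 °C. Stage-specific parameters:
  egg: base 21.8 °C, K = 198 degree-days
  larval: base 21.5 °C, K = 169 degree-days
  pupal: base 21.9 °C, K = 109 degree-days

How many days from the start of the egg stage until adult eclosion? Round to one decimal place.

32.9 days

egg: 198 / (36.2 − 21.8) = 198 / 14.4 = 13.750 d.
larval: 169 / (36.2 − 21.5) = 169 / 14.7 = 11.497 d.
pupal: 109 / (36.2 − 21.9) = 109 / 14.3 = 7.622 d.
Sum = 32.869 ≈ 32.9 days.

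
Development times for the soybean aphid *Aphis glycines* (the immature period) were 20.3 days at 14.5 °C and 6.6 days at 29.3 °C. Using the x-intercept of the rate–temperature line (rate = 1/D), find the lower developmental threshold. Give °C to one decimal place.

Linear rate model ⇒ the product D·(T − T_b) is constant across temperatures.
20.3·(14.5 − T_b) = 6.6·(29.3 − T_b)
T_b = (20.3·14.5 − 6.6·29.3) / (20.3 − 6.6) = 100.97 / 13.7 = 7.370 °C ≈ 7.4 °C.

7.4 °C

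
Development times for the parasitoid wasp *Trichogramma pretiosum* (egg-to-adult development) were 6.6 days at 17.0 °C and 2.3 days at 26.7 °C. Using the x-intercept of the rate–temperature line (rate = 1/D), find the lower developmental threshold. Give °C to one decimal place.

11.8 °C

Equal thermal constants: D₁(T₁ − T_b) = D₂(T₂ − T_b).
6.6·(17.0 − T_b) = 2.3·(26.7 − T_b)
T_b = (6.6·17.0 − 2.3·26.7) / (6.6 − 2.3) = 50.79 / 4.3 = 11.812 °C ≈ 11.8 °C.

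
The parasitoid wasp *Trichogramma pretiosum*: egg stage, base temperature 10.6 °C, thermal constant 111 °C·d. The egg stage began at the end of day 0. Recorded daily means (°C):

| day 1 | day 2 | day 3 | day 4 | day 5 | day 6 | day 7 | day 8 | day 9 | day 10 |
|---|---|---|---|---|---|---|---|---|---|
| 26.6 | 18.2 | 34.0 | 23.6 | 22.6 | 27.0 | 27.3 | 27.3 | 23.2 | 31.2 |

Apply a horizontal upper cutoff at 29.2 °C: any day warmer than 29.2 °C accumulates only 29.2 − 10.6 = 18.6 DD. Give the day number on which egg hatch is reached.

day 8

Daily DD above 10.6 °C (capped at 18.6): 16.0, 7.6, 18.6, 13.0, 12.0, 16.4, 16.7, 16.7, 12.6, 18.6.
Cumulative: 16.0, 23.6, 42.2, 55.2, 67.2, 83.6, 100.3, 117.0, 129.6, 148.2.
The total first reaches 111 DD on day 8.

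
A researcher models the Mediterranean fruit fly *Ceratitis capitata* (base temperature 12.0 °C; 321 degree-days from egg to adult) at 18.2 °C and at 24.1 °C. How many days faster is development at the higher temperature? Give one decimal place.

At 18.2 °C: 321 / (18.2 − 12.0) = 321 / 6.2 = 51.774 d.
At 24.1 °C: 321 / (24.1 − 12.0) = 321 / 12.1 = 26.529 d.
Difference = |51.774 − 26.529| = 25.245 ≈ 25.2 days.

25.2 days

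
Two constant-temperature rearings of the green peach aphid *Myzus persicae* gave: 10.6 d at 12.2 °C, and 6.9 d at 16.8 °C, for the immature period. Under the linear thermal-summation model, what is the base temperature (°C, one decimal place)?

3.6 °C

Under the model K = D·(T − T_b), so D₁·(T₁ − T_b) = D₂·(T₂ − T_b).
10.6·(12.2 − T_b) = 6.9·(16.8 − T_b)
T_b = (10.6·12.2 − 6.9·16.8) / (10.6 − 6.9) = 13.40 / 3.7 = 3.622 °C ≈ 3.6 °C.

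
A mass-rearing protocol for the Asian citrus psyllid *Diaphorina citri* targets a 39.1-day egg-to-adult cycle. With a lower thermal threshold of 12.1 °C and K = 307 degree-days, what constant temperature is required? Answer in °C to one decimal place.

20.0 °C

Required daily accumulation = 307 / 39.1 = 7.852 DD/day.
T = T_base + 7.852 = 12.1 + 7.852 = 19.952 ≈ 20.0 °C.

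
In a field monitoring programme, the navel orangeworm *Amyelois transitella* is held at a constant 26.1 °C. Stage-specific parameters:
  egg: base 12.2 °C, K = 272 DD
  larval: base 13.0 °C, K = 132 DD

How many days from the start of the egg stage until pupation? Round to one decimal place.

egg: 272 / (26.1 − 12.2) = 272 / 13.9 = 19.568 d.
larval: 132 / (26.1 − 13.0) = 132 / 13.1 = 10.076 d.
Sum = 29.645 ≈ 29.6 days.

29.6 days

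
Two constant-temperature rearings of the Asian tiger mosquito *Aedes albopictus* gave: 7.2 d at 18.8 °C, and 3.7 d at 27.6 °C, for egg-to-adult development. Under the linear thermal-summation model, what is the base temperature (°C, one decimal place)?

Under the model K = D·(T − T_b), so D₁·(T₁ − T_b) = D₂·(T₂ − T_b).
7.2·(18.8 − T_b) = 3.7·(27.6 − T_b)
T_b = (7.2·18.8 − 3.7·27.6) / (7.2 − 3.7) = 33.24 / 3.5 = 9.497 °C ≈ 9.5 °C.

9.5 °C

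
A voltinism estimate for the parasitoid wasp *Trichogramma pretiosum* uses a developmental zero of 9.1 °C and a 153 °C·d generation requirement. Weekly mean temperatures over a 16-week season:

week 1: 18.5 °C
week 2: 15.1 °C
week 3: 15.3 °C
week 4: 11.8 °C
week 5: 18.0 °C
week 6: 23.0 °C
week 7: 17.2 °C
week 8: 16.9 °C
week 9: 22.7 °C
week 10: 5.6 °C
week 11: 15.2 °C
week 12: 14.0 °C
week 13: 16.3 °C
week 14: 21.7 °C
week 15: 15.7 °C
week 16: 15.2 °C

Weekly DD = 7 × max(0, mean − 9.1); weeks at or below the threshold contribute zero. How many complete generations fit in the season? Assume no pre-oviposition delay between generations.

Weekly DD (7 × max(0, T̄ − 9.1)): 65.8, 42.0, 43.4, 18.9, 62.3, 97.3, 56.7, 54.6, 95.2, 0.0, 42.7, 34.3, 50.4, 88.2, 46.2, 42.7.
Season total = 840.7 DD.
Complete generations = ⌊840.7 / 153⌋ = 5.

5 generations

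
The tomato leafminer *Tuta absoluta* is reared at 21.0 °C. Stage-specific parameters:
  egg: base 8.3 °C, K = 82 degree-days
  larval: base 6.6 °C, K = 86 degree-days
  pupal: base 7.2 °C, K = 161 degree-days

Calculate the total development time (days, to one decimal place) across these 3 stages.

egg: 82 / (21.0 − 8.3) = 82 / 12.7 = 6.457 d.
larval: 86 / (21.0 − 6.6) = 86 / 14.4 = 5.972 d.
pupal: 161 / (21.0 − 7.2) = 161 / 13.8 = 11.667 d.
Sum = 24.096 ≈ 24.1 days.

24.1 days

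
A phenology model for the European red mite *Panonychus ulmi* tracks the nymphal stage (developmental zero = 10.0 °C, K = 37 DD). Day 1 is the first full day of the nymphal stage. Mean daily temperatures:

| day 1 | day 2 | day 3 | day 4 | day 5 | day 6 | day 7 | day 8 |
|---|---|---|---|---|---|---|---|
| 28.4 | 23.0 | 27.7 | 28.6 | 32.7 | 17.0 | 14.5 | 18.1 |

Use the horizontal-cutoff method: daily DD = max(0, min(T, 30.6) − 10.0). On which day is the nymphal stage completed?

Daily DD above 10.0 °C (capped at 20.6): 18.4, 13.0, 17.7, 18.6, 20.6, 7.0, 4.5, 8.1.
Cumulative: 18.4, 31.4, 49.1, 67.7, 88.3, 95.3, 99.8, 107.9.
The total first reaches 37 DD on day 3.

day 3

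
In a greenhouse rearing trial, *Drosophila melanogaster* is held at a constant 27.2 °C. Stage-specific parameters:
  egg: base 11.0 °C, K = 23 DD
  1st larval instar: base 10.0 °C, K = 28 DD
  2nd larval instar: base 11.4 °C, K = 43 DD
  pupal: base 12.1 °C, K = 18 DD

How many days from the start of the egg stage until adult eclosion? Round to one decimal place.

egg: 23 / (27.2 − 11.0) = 23 / 16.2 = 1.420 d.
1st larval instar: 28 / (27.2 − 10.0) = 28 / 17.2 = 1.628 d.
2nd larval instar: 43 / (27.2 − 11.4) = 43 / 15.8 = 2.722 d.
pupal: 18 / (27.2 − 12.1) = 18 / 15.1 = 1.192 d.
Sum = 6.961 ≈ 7.0 days.

7.0 days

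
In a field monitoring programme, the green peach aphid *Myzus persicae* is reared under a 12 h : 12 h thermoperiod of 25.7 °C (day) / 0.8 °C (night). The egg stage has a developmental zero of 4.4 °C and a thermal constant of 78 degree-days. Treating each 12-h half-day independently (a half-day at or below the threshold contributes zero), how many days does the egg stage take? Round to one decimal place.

Day half: max(0, 25.7 − 4.4) × 0.5 = 21.3 × 0.5 = 10.65 DD.
Night half: max(0, 0.8 − 4.4) × 0.5 = 0.0 × 0.5 = 0.00 DD.
Per 24 h: 10.65 DD/day.
Duration = 78 / 10.65 = 7.324 ≈ 7.3 days.

7.3 days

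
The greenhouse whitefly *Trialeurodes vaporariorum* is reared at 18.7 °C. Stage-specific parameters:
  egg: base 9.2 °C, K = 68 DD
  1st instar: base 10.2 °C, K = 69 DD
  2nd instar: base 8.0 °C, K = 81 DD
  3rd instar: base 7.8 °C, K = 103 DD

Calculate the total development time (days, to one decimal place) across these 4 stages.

32.3 days

egg: 68 / (18.7 − 9.2) = 68 / 9.5 = 7.158 d.
1st instar: 69 / (18.7 − 10.2) = 69 / 8.5 = 8.118 d.
2nd instar: 81 / (18.7 − 8.0) = 81 / 10.7 = 7.570 d.
3rd instar: 103 / (18.7 − 7.8) = 103 / 10.9 = 9.450 d.
Sum = 32.295 ≈ 32.3 days.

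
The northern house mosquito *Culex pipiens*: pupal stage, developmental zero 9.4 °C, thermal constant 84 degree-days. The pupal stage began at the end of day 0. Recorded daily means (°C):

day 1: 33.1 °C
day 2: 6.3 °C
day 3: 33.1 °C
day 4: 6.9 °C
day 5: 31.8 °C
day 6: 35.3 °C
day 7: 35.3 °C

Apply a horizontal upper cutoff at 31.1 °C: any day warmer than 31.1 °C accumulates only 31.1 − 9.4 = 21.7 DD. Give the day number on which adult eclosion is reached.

day 6

Daily DD above 9.4 °C (capped at 21.7): 21.7, 0.0, 21.7, 0.0, 21.7, 21.7, 21.7.
Cumulative: 21.7, 21.7, 43.4, 43.4, 65.1, 86.8, 108.5.
The total first reaches 84 DD on day 6.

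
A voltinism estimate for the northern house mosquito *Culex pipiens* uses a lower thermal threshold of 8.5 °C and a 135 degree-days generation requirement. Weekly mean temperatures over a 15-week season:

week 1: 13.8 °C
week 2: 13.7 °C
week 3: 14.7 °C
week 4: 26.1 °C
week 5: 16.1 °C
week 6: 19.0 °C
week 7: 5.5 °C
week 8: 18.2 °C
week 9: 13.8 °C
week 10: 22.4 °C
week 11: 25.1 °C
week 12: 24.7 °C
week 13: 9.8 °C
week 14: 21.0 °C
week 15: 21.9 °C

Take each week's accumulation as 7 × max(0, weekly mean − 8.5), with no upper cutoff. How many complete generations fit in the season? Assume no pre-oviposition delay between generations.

7 generations

Weekly DD (7 × max(0, T̄ − 8.5)): 37.1, 36.4, 43.4, 123.2, 53.2, 73.5, 0.0, 67.9, 37.1, 97.3, 116.2, 113.4, 9.1, 87.5, 93.8.
Season total = 989.1 DD.
Complete generations = ⌊989.1 / 135⌋ = 7.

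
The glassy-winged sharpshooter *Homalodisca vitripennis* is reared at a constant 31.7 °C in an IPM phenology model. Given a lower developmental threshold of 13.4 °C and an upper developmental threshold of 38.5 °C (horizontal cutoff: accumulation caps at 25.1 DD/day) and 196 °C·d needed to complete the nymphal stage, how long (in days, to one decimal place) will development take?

10.7 days

Daily accumulation = 31.7 − 13.4 = 18.3 DD/day.
Duration = 196 / 18.3 = 10.710 ≈ 10.7 days.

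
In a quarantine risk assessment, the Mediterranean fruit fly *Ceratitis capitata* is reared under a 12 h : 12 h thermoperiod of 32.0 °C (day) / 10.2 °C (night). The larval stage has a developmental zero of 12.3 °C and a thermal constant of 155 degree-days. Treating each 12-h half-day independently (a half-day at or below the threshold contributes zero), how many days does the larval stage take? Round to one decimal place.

Day half: max(0, 32.0 − 12.3) × 0.5 = 19.7 × 0.5 = 9.85 DD.
Night half: max(0, 10.2 − 12.3) × 0.5 = 0.0 × 0.5 = 0.00 DD.
Per 24 h: 9.85 DD/day.
Duration = 155 / 9.85 = 15.736 ≈ 15.7 days.

15.7 days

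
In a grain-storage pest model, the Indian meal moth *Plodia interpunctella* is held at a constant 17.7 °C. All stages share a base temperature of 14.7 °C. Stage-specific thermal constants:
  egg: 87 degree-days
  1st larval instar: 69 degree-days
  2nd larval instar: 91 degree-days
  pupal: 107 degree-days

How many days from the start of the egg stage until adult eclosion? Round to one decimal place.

118.0 days

Daily accumulation at 17.7 °C = 17.7 − 14.7 = 3.0 DD/day.
Total K = 87 + 69 + 91 + 107 = 354 DD.
Total duration = 354 / 3.0 = 118.000 ≈ 118.0 days.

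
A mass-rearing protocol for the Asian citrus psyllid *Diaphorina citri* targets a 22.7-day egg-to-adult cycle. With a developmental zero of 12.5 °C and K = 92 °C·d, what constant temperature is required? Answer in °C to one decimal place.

Required daily accumulation = 92 / 22.7 = 4.053 DD/day.
T = T_base + 4.053 = 12.5 + 4.053 = 16.553 ≈ 16.6 °C.

16.6 °C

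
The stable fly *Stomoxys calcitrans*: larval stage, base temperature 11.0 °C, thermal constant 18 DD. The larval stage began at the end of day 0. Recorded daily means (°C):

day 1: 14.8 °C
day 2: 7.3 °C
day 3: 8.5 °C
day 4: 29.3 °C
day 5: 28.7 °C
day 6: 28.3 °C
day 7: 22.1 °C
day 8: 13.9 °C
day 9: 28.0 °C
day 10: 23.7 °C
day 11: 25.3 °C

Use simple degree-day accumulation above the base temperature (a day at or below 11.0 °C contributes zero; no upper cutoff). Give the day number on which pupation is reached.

Daily DD above 11.0 °C: 3.8, 0.0, 0.0, 18.3, 17.7, 17.3, 11.1, 2.9, 17.0, 12.7, 14.3.
Cumulative: 3.8, 3.8, 3.8, 22.1, 39.8, 57.1, 68.2, 71.1, 88.1, 100.8, 115.1.
The total first reaches 18 DD on day 4.

day 4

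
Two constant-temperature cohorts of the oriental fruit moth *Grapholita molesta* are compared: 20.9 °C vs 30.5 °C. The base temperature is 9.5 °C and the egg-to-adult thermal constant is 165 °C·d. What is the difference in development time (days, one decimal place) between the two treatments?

At 20.9 °C: 165 / (20.9 − 9.5) = 165 / 11.4 = 14.474 d.
At 30.5 °C: 165 / (30.5 − 9.5) = 165 / 21.0 = 7.857 d.
Difference = |14.474 − 7.857| = 6.617 ≈ 6.6 days.

6.6 days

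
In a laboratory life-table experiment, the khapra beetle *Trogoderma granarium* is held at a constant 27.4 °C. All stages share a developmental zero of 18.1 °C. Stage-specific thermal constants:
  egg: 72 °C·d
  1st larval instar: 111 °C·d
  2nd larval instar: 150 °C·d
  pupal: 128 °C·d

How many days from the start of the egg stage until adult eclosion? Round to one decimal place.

49.6 days

Daily accumulation at 27.4 °C = 27.4 − 18.1 = 9.3 DD/day.
Total K = 72 + 111 + 150 + 128 = 461 DD.
Total duration = 461 / 9.3 = 49.570 ≈ 49.6 days.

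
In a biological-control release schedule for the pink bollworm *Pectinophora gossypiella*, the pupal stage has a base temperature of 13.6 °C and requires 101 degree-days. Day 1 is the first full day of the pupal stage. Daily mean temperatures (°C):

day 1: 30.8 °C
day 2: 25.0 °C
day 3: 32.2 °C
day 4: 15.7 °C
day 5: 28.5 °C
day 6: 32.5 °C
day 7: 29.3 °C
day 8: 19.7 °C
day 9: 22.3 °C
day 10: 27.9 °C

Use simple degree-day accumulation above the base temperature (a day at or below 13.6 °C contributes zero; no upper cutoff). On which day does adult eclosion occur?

day 8

Daily DD above 13.6 °C: 17.2, 11.4, 18.6, 2.1, 14.9, 18.9, 15.7, 6.1, 8.7, 14.3.
Cumulative: 17.2, 28.6, 47.2, 49.3, 64.2, 83.1, 98.8, 104.9, 113.6, 127.9.
The total first reaches 101 DD on day 8.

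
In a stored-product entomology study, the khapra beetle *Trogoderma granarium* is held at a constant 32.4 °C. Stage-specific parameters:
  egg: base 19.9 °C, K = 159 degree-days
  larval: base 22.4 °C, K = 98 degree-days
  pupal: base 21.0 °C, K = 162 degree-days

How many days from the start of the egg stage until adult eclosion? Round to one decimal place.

36.7 days

egg: 159 / (32.4 − 19.9) = 159 / 12.5 = 12.720 d.
larval: 98 / (32.4 − 22.4) = 98 / 10.0 = 9.800 d.
pupal: 162 / (32.4 − 21.0) = 162 / 11.4 = 14.211 d.
Sum = 36.731 ≈ 36.7 days.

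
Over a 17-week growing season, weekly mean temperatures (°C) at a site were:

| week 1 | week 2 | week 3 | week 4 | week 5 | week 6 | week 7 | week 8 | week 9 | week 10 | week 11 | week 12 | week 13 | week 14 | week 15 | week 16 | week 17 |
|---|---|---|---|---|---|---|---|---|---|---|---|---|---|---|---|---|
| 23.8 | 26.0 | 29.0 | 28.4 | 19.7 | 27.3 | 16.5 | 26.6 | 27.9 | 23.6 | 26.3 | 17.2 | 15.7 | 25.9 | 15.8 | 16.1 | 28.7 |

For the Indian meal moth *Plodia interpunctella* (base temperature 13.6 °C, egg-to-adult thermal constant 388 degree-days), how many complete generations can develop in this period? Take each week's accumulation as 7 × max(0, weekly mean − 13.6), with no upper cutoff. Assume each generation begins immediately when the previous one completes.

Weekly DD (7 × max(0, T̄ − 13.6)): 71.4, 86.8, 107.8, 103.6, 42.7, 95.9, 20.3, 91.0, 100.1, 70.0, 88.9, 25.2, 14.7, 86.1, 15.4, 17.5, 105.7.
Season total = 1143.1 DD.
Complete generations = ⌊1143.1 / 388⌋ = 2.

2 generations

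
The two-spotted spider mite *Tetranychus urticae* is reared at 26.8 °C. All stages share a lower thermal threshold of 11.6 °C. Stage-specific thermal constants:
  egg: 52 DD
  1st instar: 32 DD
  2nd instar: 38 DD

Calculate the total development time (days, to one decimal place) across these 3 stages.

8.0 days

Daily accumulation at 26.8 °C = 26.8 − 11.6 = 15.2 DD/day.
Total K = 52 + 32 + 38 = 122 DD.
Total duration = 122 / 15.2 = 8.026 ≈ 8.0 days.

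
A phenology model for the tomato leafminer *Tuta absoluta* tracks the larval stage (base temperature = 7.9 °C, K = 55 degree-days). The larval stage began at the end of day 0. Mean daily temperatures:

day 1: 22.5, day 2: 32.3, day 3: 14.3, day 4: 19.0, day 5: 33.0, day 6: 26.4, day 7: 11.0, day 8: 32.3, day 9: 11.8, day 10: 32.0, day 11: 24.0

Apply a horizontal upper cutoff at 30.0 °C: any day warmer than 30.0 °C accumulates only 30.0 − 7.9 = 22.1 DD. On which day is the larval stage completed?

Daily DD above 7.9 °C (capped at 22.1): 14.6, 22.1, 6.4, 11.1, 22.1, 18.5, 3.1, 22.1, 3.9, 22.1, 16.1.
Cumulative: 14.6, 36.7, 43.1, 54.2, 76.3, 94.8, 97.9, 120.0, 123.9, 146.0, 162.1.
The total first reaches 55 DD on day 5.

day 5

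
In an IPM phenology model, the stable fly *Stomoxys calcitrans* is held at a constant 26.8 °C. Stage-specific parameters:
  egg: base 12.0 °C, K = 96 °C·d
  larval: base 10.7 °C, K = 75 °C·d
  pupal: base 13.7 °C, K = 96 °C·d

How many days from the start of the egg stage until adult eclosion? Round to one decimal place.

egg: 96 / (26.8 − 12.0) = 96 / 14.8 = 6.486 d.
larval: 75 / (26.8 − 10.7) = 75 / 16.1 = 4.658 d.
pupal: 96 / (26.8 − 13.7) = 96 / 13.1 = 7.328 d.
Sum = 18.473 ≈ 18.5 days.

18.5 days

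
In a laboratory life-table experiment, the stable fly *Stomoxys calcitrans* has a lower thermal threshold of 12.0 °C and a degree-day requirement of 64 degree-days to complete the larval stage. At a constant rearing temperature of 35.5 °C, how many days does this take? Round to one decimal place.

2.7 days

Daily accumulation = 35.5 − 12.0 = 23.5 DD/day.
Duration = 64 / 23.5 = 2.723 ≈ 2.7 days.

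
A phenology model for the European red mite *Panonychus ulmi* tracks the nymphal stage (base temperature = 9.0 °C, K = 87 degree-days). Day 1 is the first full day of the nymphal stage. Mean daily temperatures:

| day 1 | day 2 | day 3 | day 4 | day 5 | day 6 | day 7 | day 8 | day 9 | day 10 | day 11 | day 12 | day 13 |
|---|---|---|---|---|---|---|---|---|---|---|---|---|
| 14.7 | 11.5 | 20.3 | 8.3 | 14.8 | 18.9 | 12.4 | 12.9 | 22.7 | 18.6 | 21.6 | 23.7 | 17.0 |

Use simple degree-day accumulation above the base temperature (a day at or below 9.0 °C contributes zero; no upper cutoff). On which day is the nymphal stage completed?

Daily DD above 9.0 °C: 5.7, 2.5, 11.3, 0.0, 5.8, 9.9, 3.4, 3.9, 13.7, 9.6, 12.6, 14.7, 8.0.
Cumulative: 5.7, 8.2, 19.5, 19.5, 25.3, 35.2, 38.6, 42.5, 56.2, 65.8, 78.4, 93.1, 101.1.
The total first reaches 87 DD on day 12.

day 12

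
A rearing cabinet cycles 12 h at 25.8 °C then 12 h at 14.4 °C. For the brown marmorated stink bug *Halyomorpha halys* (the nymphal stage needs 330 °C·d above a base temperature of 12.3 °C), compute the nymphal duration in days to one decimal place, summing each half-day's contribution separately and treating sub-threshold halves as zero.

42.3 days

Day half: max(0, 25.8 − 12.3) × 0.5 = 13.5 × 0.5 = 6.75 DD.
Night half: max(0, 14.4 − 12.3) × 0.5 = 2.1 × 0.5 = 1.05 DD.
Per 24 h: 7.80 DD/day.
Duration = 330 / 7.80 = 42.308 ≈ 42.3 days.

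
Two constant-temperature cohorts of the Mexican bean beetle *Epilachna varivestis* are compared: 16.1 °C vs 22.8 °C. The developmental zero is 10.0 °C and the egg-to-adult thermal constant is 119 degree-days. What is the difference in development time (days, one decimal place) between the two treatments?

At 16.1 °C: 119 / (16.1 − 10.0) = 119 / 6.1 = 19.508 d.
At 22.8 °C: 119 / (22.8 − 10.0) = 119 / 12.8 = 9.297 d.
Difference = |19.508 − 9.297| = 10.211 ≈ 10.2 days.

10.2 days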